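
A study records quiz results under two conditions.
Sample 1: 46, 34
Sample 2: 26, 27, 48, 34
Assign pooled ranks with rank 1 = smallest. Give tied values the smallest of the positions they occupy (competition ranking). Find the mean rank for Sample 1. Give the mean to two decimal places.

Sorted (ascending): 26, 27, 34, 34, 46, 48
The 2 values of 34 occupy positions 3–4 → each gets rank 3.
Sample 1 values → pooled ranks: 46→5, 34→3
Mean rank = (5 + 3) / 2 = 4.00

4.00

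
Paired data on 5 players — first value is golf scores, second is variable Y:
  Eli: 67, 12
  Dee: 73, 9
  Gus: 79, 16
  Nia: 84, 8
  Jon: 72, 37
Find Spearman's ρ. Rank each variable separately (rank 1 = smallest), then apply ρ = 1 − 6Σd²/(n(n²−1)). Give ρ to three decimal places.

-0.500

Ranks of variable 1: 1, 3, 4, 5, 2
Ranks of variable 2: 3, 2, 4, 1, 5
d = r₁ − r₂: -2, 1, 0, 4, -3
d²: 4, 1, 0, 16, 9; Σd² = 30
ρ = 1 − 6·30/(5·24) = 1 − 180/120 = -0.500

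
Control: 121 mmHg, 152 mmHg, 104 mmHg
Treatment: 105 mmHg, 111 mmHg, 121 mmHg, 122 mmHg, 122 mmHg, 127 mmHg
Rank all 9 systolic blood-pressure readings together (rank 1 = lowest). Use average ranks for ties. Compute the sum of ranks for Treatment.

Sorted (ascending): 104, 105, 111, 121, 121, 122, 122, 127, 152
The 2 values of 121 occupy positions 4–5 → average rank (4+5)/2 = 4.5.
The 2 values of 122 occupy positions 6–7 → average rank (6+7)/2 = 6.5.
Treatment values → pooled ranks: 105→2, 111→3, 121→4.5, 122→6.5, 122→6.5, 127→8
Rank sum = 2 + 3 + 4.5 + 6.5 + 6.5 + 8 = 30.5

30.5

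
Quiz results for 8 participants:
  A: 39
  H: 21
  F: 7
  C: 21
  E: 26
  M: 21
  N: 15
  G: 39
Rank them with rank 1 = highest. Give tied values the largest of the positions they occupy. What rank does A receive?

2

Sorted (descending): 39, 39, 26, 21, 21, 21, 15, 7
The 2 values of 39 occupy positions 1–2 → each gets rank 2.
The 3 values of 21 occupy positions 4–6 → each gets rank 6.
A has value 39 → rank 2.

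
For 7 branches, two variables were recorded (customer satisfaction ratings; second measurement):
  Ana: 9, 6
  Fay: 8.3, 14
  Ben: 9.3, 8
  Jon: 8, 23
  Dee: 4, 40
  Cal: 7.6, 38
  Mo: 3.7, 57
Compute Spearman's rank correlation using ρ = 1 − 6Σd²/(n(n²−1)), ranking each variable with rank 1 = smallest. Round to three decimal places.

Ranks of variable 1: 6, 5, 7, 4, 2, 3, 1
Ranks of variable 2: 1, 3, 2, 4, 6, 5, 7
d = r₁ − r₂: 5, 2, 5, 0, -4, -2, -6
d²: 25, 4, 25, 0, 16, 4, 36; Σd² = 110
ρ = 1 − 6·110/(7·48) = 1 − 660/336 = -0.964

-0.964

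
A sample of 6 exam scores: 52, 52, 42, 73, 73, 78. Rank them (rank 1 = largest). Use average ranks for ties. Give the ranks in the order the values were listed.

Sorted (descending): 78, 73, 73, 52, 52, 42
The 2 values of 73 occupy positions 2–3 → average rank (2+3)/2 = 2.5.
The 2 values of 52 occupy positions 4–5 → average rank (4+5)/2 = 4.5.

4.5, 4.5, 6, 2.5, 2.5, 1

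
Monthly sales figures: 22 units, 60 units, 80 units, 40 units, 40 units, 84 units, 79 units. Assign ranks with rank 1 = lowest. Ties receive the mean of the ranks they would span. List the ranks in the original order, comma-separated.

1, 4, 6, 2.5, 2.5, 7, 5

Sorted (ascending): 22, 40, 40, 60, 79, 80, 84
The 2 values of 40 occupy positions 2–3 → average rank (2+3)/2 = 2.5.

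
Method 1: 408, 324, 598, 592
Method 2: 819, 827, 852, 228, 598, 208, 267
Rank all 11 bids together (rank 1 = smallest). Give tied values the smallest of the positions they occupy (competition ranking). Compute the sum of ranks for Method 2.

43

Sorted (ascending): 208, 228, 267, 324, 408, 592, 598, 598, 819, 827, 852
The 2 values of 598 occupy positions 7–8 → each gets rank 7.
Method 2 values → pooled ranks: 819→9, 827→10, 852→11, 228→2, 598→7, 208→1, 267→3
Rank sum = 9 + 10 + 11 + 2 + 7 + 1 + 3 = 43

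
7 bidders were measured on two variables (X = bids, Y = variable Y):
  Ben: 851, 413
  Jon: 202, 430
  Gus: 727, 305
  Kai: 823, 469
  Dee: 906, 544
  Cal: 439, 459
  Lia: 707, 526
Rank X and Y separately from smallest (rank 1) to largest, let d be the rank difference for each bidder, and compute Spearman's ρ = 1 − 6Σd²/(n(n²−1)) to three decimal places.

Ranks of variable 1: 6, 1, 4, 5, 7, 2, 3
Ranks of variable 2: 2, 3, 1, 5, 7, 4, 6
d = r₁ − r₂: 4, -2, 3, 0, 0, -2, -3
d²: 16, 4, 9, 0, 0, 4, 9; Σd² = 42
ρ = 1 − 6·42/(7·48) = 1 − 252/336 = 0.250

0.250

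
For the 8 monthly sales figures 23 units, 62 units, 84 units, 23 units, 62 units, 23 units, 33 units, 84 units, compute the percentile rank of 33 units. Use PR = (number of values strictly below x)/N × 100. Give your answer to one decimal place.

37.5

N = 8.
Strictly below 33: 3. Equal to 33: 1.
PR = 3/8 × 100 = 37.5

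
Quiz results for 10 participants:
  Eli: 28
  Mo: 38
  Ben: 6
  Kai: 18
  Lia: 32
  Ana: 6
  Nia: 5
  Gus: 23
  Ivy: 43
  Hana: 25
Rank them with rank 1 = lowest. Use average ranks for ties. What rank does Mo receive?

9

Sorted (ascending): 5, 6, 6, 18, 23, 25, 28, 32, 38, 43
The 2 values of 6 occupy positions 2–3 → average rank (2+3)/2 = 2.5.
Mo has value 38 → rank 9.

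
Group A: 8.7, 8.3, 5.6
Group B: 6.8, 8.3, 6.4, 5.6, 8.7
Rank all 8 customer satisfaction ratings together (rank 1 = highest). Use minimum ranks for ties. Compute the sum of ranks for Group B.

Sorted (descending): 8.7, 8.7, 8.3, 8.3, 6.8, 6.4, 5.6, 5.6
The 2 values of 8.7 occupy positions 1–2 → each gets rank 1.
The 2 values of 8.3 occupy positions 3–4 → each gets rank 3.
The 2 values of 5.6 occupy positions 7–8 → each gets rank 7.
Group B values → pooled ranks: 6.8→5, 8.3→3, 6.4→6, 5.6→7, 8.7→1
Rank sum = 5 + 3 + 6 + 7 + 1 = 22

22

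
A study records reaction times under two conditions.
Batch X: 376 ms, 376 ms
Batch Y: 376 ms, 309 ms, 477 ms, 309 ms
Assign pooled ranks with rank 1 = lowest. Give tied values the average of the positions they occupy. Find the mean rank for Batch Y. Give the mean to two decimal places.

Sorted (ascending): 309, 309, 376, 376, 376, 477
The 2 values of 309 occupy positions 1–2 → average rank (1+2)/2 = 1.5.
The 3 values of 376 occupy positions 3–5 → average rank 4.
Batch Y values → pooled ranks: 376→4, 309→1.5, 477→6, 309→1.5
Mean rank = (4 + 1.5 + 6 + 1.5) / 4 = 3.25

3.25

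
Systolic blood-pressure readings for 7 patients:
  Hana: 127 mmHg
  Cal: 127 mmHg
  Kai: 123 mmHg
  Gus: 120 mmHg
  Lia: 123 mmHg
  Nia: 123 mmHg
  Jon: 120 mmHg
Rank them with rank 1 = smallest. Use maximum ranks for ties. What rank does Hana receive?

Sorted (ascending): 120, 120, 123, 123, 123, 127, 127
The 2 values of 120 occupy positions 1–2 → each gets rank 2.
The 3 values of 123 occupy positions 3–5 → each gets rank 5.
The 2 values of 127 occupy positions 6–7 → each gets rank 7.
Hana has value 127 mmHg → rank 7.

7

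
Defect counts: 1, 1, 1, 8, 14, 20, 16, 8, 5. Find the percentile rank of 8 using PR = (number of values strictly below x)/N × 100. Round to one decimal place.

44.4

N = 9.
Strictly below 8: 4. Equal to 8: 2.
PR = 4/9 × 100 = 44.4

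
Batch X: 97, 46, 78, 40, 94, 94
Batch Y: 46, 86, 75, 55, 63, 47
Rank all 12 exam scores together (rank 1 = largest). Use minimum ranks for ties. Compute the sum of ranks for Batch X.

32

Sorted (descending): 97, 94, 94, 86, 78, 75, 63, 55, 47, 46, 46, 40
The 2 values of 94 occupy positions 2–3 → each gets rank 2.
The 2 values of 46 occupy positions 10–11 → each gets rank 10.
Batch X values → pooled ranks: 97→1, 46→10, 78→5, 40→12, 94→2, 94→2
Rank sum = 1 + 10 + 5 + 12 + 2 + 2 = 32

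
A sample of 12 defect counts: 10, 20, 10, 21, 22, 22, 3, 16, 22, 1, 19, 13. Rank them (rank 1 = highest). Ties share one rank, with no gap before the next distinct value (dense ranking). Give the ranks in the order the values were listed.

7, 3, 7, 2, 1, 1, 8, 5, 1, 9, 4, 6

Sorted (descending): 22, 22, 22, 21, 20, 19, 16, 13, 10, 10, 3, 1
The 3 values of 22 share dense rank 1.
The 2 values of 10 share dense rank 7.
Remaining distinct values take the next consecutive integers.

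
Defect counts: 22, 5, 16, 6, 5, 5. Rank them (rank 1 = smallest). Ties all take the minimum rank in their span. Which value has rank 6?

Sorted (ascending): 5, 5, 5, 6, 16, 22
The 3 values of 5 occupy positions 1–3 → each gets rank 1.
Rank 6 → value 22.

22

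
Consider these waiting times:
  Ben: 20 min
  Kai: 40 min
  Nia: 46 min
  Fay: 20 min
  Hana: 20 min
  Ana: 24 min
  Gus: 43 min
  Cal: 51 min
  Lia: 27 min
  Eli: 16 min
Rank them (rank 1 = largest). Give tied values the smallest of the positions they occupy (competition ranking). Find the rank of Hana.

7

Sorted (descending): 51, 46, 43, 40, 27, 24, 20, 20, 20, 16
The 3 values of 20 occupy positions 7–9 → each gets rank 7.
Hana has value 20 min → rank 7.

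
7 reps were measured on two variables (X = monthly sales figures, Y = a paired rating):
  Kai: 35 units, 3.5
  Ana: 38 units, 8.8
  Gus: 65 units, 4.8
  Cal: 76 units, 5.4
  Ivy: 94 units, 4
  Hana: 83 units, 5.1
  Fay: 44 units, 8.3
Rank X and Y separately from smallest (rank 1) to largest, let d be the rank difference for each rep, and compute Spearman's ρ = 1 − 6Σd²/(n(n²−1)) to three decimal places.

Ranks of variable 1: 1, 2, 4, 5, 7, 6, 3
Ranks of variable 2: 1, 7, 3, 5, 2, 4, 6
d = r₁ − r₂: 0, -5, 1, 0, 5, 2, -3
d²: 0, 25, 1, 0, 25, 4, 9; Σd² = 64
ρ = 1 − 6·64/(7·48) = 1 − 384/336 = -0.143

-0.143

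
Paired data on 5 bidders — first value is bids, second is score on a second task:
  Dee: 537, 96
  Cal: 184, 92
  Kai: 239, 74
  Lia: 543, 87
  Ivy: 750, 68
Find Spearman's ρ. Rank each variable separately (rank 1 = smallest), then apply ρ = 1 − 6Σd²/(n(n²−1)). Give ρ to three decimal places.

-0.500

Ranks of variable 1: 3, 1, 2, 4, 5
Ranks of variable 2: 5, 4, 2, 3, 1
d = r₁ − r₂: -2, -3, 0, 1, 4
d²: 4, 9, 0, 1, 16; Σd² = 30
ρ = 1 − 6·30/(5·24) = 1 − 180/120 = -0.500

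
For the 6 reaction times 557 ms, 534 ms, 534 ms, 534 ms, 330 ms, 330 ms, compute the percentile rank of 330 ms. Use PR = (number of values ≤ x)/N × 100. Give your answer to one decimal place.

N = 6.
Strictly below 330: 0. Equal to 330: 2.
PR = 2/6 × 100 = 33.3

33.3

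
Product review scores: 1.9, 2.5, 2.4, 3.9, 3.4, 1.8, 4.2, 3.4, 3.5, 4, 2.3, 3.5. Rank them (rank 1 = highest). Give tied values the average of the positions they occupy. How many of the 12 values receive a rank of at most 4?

3

Sorted (descending): 4.2, 4, 3.9, 3.5, 3.5, 3.4, 3.4, 2.5, 2.4, 2.3, 1.9, 1.8
The 2 values of 3.5 occupy positions 4–5 → average rank (4+5)/2 = 4.5.
The 2 values of 3.4 occupy positions 6–7 → average rank (6+7)/2 = 6.5.
Ranks ≤ 4: {1, 2, 3} → 3 values.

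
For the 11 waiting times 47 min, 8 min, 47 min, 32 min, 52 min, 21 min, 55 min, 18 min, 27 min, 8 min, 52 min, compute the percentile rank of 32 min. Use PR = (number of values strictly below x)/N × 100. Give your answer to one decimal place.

N = 11.
Strictly below 32: 5. Equal to 32: 1.
PR = 5/11 × 100 = 45.5

45.5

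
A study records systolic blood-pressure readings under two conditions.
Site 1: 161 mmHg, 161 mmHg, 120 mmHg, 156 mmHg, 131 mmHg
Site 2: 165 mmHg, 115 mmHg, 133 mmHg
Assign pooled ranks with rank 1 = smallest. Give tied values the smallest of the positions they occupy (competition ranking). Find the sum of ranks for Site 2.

Sorted (ascending): 115, 120, 131, 133, 156, 161, 161, 165
The 2 values of 161 occupy positions 6–7 → each gets rank 6.
Site 2 values → pooled ranks: 165→8, 115→1, 133→4
Rank sum = 8 + 1 + 4 = 13

13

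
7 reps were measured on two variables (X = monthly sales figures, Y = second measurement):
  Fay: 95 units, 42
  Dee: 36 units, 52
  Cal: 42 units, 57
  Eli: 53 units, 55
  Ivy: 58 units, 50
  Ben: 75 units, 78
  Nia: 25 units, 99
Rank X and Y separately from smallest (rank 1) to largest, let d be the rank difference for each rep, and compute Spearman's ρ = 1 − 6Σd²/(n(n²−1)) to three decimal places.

-0.536

Ranks of variable 1: 7, 2, 3, 4, 5, 6, 1
Ranks of variable 2: 1, 3, 5, 4, 2, 6, 7
d = r₁ − r₂: 6, -1, -2, 0, 3, 0, -6
d²: 36, 1, 4, 0, 9, 0, 36; Σd² = 86
ρ = 1 − 6·86/(7·48) = 1 − 516/336 = -0.536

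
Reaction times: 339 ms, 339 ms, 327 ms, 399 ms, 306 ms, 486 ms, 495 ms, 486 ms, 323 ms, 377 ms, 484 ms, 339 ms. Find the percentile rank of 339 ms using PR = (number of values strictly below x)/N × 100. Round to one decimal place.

N = 12.
Strictly below 339: 3. Equal to 339: 3.
PR = 3/12 × 100 = 25.0

25.0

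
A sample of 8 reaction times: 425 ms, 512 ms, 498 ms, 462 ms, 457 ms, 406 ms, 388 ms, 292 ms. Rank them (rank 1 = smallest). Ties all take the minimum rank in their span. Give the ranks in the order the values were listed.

Sorted (ascending): 292, 388, 406, 425, 457, 462, 498, 512
No ties — each value takes its position as its rank.

4, 8, 7, 6, 5, 3, 2, 1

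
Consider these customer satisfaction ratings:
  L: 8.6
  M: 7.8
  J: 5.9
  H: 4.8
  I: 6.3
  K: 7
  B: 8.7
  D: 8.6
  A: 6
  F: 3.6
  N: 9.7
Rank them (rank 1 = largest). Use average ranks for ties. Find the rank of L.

3.5

Sorted (descending): 9.7, 8.7, 8.6, 8.6, 7.8, 7, 6.3, 6, 5.9, 4.8, 3.6
The 2 values of 8.6 occupy positions 3–4 → average rank (3+4)/2 = 3.5.
L has value 8.6 → rank 3.5.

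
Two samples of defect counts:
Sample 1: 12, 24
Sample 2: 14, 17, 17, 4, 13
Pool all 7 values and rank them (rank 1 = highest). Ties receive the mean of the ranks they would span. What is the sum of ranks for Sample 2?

Sorted (descending): 24, 17, 17, 14, 13, 12, 4
The 2 values of 17 occupy positions 2–3 → average rank (2+3)/2 = 2.5.
Sample 2 values → pooled ranks: 14→4, 17→2.5, 17→2.5, 4→7, 13→5
Rank sum = 4 + 2.5 + 2.5 + 7 + 5 = 21

21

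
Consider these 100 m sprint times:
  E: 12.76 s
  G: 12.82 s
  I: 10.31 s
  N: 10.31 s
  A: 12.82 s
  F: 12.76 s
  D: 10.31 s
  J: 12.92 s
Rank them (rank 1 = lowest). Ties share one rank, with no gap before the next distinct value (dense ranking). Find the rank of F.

2

Sorted (ascending): 10.31, 10.31, 10.31, 12.76, 12.76, 12.82, 12.82, 12.92
The 3 values of 10.31 share dense rank 1.
The 2 values of 12.76 share dense rank 2.
The 2 values of 12.82 share dense rank 3.
Remaining distinct values take the next consecutive integers.
F has value 12.76 s → rank 2.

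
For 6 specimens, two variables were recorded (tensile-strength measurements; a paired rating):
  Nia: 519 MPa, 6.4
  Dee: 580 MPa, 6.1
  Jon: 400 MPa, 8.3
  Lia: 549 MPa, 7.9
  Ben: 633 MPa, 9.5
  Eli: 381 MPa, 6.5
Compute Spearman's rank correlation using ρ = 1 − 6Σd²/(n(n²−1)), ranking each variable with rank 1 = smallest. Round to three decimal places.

Ranks of variable 1: 3, 5, 2, 4, 6, 1
Ranks of variable 2: 2, 1, 5, 4, 6, 3
d = r₁ − r₂: 1, 4, -3, 0, 0, -2
d²: 1, 16, 9, 0, 0, 4; Σd² = 30
ρ = 1 − 6·30/(6·35) = 1 − 180/210 = 0.143

0.143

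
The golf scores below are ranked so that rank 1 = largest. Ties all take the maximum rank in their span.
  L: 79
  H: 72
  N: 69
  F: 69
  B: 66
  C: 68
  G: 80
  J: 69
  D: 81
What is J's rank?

7

Sorted (descending): 81, 80, 79, 72, 69, 69, 69, 68, 66
The 3 values of 69 occupy positions 5–7 → each gets rank 7.
J has value 69 → rank 7.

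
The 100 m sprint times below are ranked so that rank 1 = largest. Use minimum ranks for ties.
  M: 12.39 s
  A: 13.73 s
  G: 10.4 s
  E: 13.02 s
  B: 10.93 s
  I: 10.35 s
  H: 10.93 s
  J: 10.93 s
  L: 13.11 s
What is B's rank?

Sorted (descending): 13.73, 13.11, 13.02, 12.39, 10.93, 10.93, 10.93, 10.4, 10.35
The 3 values of 10.93 occupy positions 5–7 → each gets rank 5.
B has value 10.93 s → rank 5.

5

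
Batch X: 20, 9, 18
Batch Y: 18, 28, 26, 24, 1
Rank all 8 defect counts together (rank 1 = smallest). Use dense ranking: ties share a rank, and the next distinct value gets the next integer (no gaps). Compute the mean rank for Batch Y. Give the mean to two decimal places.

Sorted (ascending): 1, 9, 18, 18, 20, 24, 26, 28
The 2 values of 18 share dense rank 3.
Remaining distinct values take the next consecutive integers.
Batch Y values → pooled ranks: 18→3, 28→7, 26→6, 24→5, 1→1
Mean rank = (3 + 7 + 6 + 5 + 1) / 5 = 4.40

4.40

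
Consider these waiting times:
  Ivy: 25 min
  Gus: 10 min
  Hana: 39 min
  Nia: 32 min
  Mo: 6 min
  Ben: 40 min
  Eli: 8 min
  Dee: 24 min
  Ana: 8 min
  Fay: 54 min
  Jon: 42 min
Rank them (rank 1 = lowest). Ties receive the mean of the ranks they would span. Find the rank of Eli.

2.5

Sorted (ascending): 6, 8, 8, 10, 24, 25, 32, 39, 40, 42, 54
The 2 values of 8 occupy positions 2–3 → average rank (2+3)/2 = 2.5.
Eli has value 8 min → rank 2.5.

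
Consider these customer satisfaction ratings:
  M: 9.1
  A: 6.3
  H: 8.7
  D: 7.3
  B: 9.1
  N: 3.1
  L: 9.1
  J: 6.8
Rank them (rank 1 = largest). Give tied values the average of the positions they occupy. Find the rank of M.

2

Sorted (descending): 9.1, 9.1, 9.1, 8.7, 7.3, 6.8, 6.3, 3.1
The 3 values of 9.1 occupy positions 1–3 → average rank 2.
M has value 9.1 → rank 2.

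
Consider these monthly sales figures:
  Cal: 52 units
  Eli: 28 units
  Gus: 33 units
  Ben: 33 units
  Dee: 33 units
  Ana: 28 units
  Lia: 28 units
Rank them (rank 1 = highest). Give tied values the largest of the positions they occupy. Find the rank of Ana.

Sorted (descending): 52, 33, 33, 33, 28, 28, 28
The 3 values of 33 occupy positions 2–4 → each gets rank 4.
The 3 values of 28 occupy positions 5–7 → each gets rank 7.
Ana has value 28 units → rank 7.

7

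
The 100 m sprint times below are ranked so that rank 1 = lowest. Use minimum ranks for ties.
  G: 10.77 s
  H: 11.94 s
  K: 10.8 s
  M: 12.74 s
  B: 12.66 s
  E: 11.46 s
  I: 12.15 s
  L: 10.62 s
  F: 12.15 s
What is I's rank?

6

Sorted (ascending): 10.62, 10.77, 10.8, 11.46, 11.94, 12.15, 12.15, 12.66, 12.74
The 2 values of 12.15 occupy positions 6–7 → each gets rank 6.
I has value 12.15 s → rank 6.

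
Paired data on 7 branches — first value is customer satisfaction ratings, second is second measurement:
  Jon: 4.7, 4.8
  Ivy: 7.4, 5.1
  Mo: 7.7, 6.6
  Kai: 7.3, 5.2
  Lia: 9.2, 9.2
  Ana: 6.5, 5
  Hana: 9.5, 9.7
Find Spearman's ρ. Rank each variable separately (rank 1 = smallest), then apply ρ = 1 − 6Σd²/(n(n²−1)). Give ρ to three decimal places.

0.964

Ranks of variable 1: 1, 4, 5, 3, 6, 2, 7
Ranks of variable 2: 1, 3, 5, 4, 6, 2, 7
d = r₁ − r₂: 0, 1, 0, -1, 0, 0, 0
d²: 0, 1, 0, 1, 0, 0, 0; Σd² = 2
ρ = 1 − 6·2/(7·48) = 1 − 12/336 = 0.964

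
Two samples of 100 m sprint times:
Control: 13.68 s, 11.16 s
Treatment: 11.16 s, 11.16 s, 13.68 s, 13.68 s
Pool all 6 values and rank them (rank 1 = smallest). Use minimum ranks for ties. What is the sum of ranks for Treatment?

10

Sorted (ascending): 11.16, 11.16, 11.16, 13.68, 13.68, 13.68
The 3 values of 11.16 occupy positions 1–3 → each gets rank 1.
The 3 values of 13.68 occupy positions 4–6 → each gets rank 4.
Treatment values → pooled ranks: 11.16→1, 11.16→1, 13.68→4, 13.68→4
Rank sum = 1 + 1 + 4 + 4 = 10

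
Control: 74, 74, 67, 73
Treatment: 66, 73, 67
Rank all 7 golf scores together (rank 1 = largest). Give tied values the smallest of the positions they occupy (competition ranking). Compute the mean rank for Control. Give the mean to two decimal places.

Sorted (descending): 74, 74, 73, 73, 67, 67, 66
The 2 values of 74 occupy positions 1–2 → each gets rank 1.
The 2 values of 73 occupy positions 3–4 → each gets rank 3.
The 2 values of 67 occupy positions 5–6 → each gets rank 5.
Control values → pooled ranks: 74→1, 74→1, 67→5, 73→3
Mean rank = (1 + 1 + 5 + 3) / 4 = 2.50

2.50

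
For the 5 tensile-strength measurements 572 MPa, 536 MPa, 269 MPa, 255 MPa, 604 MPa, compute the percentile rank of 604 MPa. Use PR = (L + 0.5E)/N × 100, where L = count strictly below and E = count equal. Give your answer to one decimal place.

N = 5.
Strictly below 604: 4. Equal to 604: 1.
PR = (4 + 0.5·1)/5 × 100 = 90.0

90.0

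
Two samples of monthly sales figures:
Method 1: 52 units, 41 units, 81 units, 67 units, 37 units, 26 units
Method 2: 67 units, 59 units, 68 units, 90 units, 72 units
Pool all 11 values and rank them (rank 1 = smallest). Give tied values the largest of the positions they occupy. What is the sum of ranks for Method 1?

Sorted (ascending): 26, 37, 41, 52, 59, 67, 67, 68, 72, 81, 90
The 2 values of 67 occupy positions 6–7 → each gets rank 7.
Method 1 values → pooled ranks: 52→4, 41→3, 81→10, 67→7, 37→2, 26→1
Rank sum = 4 + 3 + 10 + 7 + 2 + 1 = 27

27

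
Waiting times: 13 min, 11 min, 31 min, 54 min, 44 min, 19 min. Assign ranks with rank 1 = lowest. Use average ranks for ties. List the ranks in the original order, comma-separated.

Sorted (ascending): 11, 13, 19, 31, 44, 54
No ties — each value takes its position as its rank.

2, 1, 4, 6, 5, 3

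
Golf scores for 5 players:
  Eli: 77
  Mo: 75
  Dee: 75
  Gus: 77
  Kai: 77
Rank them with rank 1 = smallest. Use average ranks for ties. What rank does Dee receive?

Sorted (ascending): 75, 75, 77, 77, 77
The 2 values of 75 occupy positions 1–2 → average rank (1+2)/2 = 1.5.
The 3 values of 77 occupy positions 3–5 → average rank 4.
Dee has value 75 → rank 1.5.

1.5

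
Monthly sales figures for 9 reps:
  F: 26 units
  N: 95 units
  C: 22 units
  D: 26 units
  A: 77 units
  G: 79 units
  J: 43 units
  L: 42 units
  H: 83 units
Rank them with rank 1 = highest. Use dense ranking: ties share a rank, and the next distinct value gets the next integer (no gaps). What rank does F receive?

7

Sorted (descending): 95, 83, 79, 77, 43, 42, 26, 26, 22
The 2 values of 26 share dense rank 7.
Remaining distinct values take the next consecutive integers.
F has value 26 units → rank 7.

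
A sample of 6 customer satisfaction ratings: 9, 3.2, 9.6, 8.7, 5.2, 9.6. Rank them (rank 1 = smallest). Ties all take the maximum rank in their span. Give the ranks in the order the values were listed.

4, 1, 6, 3, 2, 6

Sorted (ascending): 3.2, 5.2, 8.7, 9, 9.6, 9.6
The 2 values of 9.6 occupy positions 5–6 → each gets rank 6.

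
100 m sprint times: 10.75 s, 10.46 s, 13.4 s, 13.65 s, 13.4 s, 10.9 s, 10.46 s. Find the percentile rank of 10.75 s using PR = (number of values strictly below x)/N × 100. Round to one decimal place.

28.6

N = 7.
Strictly below 10.75: 2. Equal to 10.75: 1.
PR = 2/7 × 100 = 28.6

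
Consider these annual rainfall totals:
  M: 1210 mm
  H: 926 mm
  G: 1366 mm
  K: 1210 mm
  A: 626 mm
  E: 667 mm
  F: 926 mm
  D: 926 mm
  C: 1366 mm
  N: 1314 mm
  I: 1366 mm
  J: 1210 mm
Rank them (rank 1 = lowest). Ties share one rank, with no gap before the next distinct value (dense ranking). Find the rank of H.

Sorted (ascending): 626, 667, 926, 926, 926, 1210, 1210, 1210, 1314, 1366, 1366, 1366
The 3 values of 926 share dense rank 3.
The 3 values of 1210 share dense rank 4.
The 3 values of 1366 share dense rank 6.
Remaining distinct values take the next consecutive integers.
H has value 926 mm → rank 3.

3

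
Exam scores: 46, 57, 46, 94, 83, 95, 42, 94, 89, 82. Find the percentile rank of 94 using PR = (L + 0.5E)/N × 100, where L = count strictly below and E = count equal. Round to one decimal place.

N = 10.
Strictly below 94: 7. Equal to 94: 2.
PR = (7 + 0.5·2)/10 × 100 = 80.0

80.0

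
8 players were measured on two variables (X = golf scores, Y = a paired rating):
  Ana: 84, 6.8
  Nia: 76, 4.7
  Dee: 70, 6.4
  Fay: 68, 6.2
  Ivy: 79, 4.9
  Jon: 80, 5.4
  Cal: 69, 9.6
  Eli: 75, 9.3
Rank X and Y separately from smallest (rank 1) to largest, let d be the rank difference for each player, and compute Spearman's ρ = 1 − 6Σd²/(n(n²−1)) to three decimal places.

Ranks of variable 1: 8, 5, 3, 1, 6, 7, 2, 4
Ranks of variable 2: 6, 1, 5, 4, 2, 3, 8, 7
d = r₁ − r₂: 2, 4, -2, -3, 4, 4, -6, -3
d²: 4, 16, 4, 9, 16, 16, 36, 9; Σd² = 110
ρ = 1 − 6·110/(8·63) = 1 − 660/504 = -0.310

-0.310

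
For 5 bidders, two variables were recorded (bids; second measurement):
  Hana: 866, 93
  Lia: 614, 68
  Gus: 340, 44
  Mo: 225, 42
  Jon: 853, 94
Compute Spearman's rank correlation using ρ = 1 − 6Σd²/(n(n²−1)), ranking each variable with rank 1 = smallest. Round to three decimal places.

Ranks of variable 1: 5, 3, 2, 1, 4
Ranks of variable 2: 4, 3, 2, 1, 5
d = r₁ − r₂: 1, 0, 0, 0, -1
d²: 1, 0, 0, 0, 1; Σd² = 2
ρ = 1 − 6·2/(5·24) = 1 − 12/120 = 0.900

0.900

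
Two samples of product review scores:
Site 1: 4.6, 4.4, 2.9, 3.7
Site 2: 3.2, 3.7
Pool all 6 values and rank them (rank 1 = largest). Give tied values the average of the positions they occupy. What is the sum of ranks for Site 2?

8.5

Sorted (descending): 4.6, 4.4, 3.7, 3.7, 3.2, 2.9
The 2 values of 3.7 occupy positions 3–4 → average rank (3+4)/2 = 3.5.
Site 2 values → pooled ranks: 3.2→5, 3.7→3.5
Rank sum = 5 + 3.5 = 8.5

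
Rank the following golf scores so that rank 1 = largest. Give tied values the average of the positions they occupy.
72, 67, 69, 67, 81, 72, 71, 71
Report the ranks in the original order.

2.5, 7.5, 6, 7.5, 1, 2.5, 4.5, 4.5

Sorted (descending): 81, 72, 72, 71, 71, 69, 67, 67
The 2 values of 72 occupy positions 2–3 → average rank (2+3)/2 = 2.5.
The 2 values of 71 occupy positions 4–5 → average rank (4+5)/2 = 4.5.
The 2 values of 67 occupy positions 7–8 → average rank (7+8)/2 = 7.5.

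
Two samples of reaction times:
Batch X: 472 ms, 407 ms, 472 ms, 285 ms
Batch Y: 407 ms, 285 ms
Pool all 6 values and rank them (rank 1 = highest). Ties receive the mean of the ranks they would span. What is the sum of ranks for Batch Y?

Sorted (descending): 472, 472, 407, 407, 285, 285
The 2 values of 472 occupy positions 1–2 → average rank (1+2)/2 = 1.5.
The 2 values of 407 occupy positions 3–4 → average rank (3+4)/2 = 3.5.
The 2 values of 285 occupy positions 5–6 → average rank (5+6)/2 = 5.5.
Batch Y values → pooled ranks: 407→3.5, 285→5.5
Rank sum = 3.5 + 5.5 = 9

9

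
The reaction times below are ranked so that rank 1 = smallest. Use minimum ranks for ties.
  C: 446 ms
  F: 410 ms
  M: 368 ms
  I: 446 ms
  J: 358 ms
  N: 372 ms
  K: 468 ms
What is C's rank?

Sorted (ascending): 358, 368, 372, 410, 446, 446, 468
The 2 values of 446 occupy positions 5–6 → each gets rank 5.
C has value 446 ms → rank 5.

5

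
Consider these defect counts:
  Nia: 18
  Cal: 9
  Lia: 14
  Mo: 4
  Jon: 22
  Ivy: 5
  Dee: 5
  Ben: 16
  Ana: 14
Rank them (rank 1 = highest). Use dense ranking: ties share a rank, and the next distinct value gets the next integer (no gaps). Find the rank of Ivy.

Sorted (descending): 22, 18, 16, 14, 14, 9, 5, 5, 4
The 2 values of 14 share dense rank 4.
The 2 values of 5 share dense rank 6.
Remaining distinct values take the next consecutive integers.
Ivy has value 5 → rank 6.

6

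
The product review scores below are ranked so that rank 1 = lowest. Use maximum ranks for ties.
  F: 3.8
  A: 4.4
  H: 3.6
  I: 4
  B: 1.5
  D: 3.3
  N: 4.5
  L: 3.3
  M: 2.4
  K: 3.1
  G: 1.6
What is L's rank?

Sorted (ascending): 1.5, 1.6, 2.4, 3.1, 3.3, 3.3, 3.6, 3.8, 4, 4.4, 4.5
The 2 values of 3.3 occupy positions 5–6 → each gets rank 6.
L has value 3.3 → rank 6.

6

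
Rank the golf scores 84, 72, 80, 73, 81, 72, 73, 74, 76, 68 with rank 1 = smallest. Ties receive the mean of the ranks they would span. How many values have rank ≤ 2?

Sorted (ascending): 68, 72, 72, 73, 73, 74, 76, 80, 81, 84
The 2 values of 72 occupy positions 2–3 → average rank (2+3)/2 = 2.5.
The 2 values of 73 occupy positions 4–5 → average rank (4+5)/2 = 4.5.
Ranks ≤ 2: {1} → 1 value.

1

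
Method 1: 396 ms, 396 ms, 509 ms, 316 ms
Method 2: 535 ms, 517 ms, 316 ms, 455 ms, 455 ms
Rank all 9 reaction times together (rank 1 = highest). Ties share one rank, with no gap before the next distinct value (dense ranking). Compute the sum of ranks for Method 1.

Sorted (descending): 535, 517, 509, 455, 455, 396, 396, 316, 316
The 2 values of 455 share dense rank 4.
The 2 values of 396 share dense rank 5.
The 2 values of 316 share dense rank 6.
Remaining distinct values take the next consecutive integers.
Method 1 values → pooled ranks: 396→5, 396→5, 509→3, 316→6
Rank sum = 5 + 5 + 3 + 6 = 19

19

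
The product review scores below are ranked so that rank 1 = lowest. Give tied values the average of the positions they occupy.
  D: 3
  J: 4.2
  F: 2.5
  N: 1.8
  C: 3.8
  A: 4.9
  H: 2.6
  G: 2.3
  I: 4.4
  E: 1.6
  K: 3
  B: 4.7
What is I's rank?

10

Sorted (ascending): 1.6, 1.8, 2.3, 2.5, 2.6, 3, 3, 3.8, 4.2, 4.4, 4.7, 4.9
The 2 values of 3 occupy positions 6–7 → average rank (6+7)/2 = 6.5.
I has value 4.4 → rank 10.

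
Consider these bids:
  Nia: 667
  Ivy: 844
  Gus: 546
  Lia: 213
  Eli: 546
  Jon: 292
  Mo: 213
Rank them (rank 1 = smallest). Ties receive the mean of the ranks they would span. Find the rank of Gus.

Sorted (ascending): 213, 213, 292, 546, 546, 667, 844
The 2 values of 213 occupy positions 1–2 → average rank (1+2)/2 = 1.5.
The 2 values of 546 occupy positions 4–5 → average rank (4+5)/2 = 4.5.
Gus has value 546 → rank 4.5.

4.5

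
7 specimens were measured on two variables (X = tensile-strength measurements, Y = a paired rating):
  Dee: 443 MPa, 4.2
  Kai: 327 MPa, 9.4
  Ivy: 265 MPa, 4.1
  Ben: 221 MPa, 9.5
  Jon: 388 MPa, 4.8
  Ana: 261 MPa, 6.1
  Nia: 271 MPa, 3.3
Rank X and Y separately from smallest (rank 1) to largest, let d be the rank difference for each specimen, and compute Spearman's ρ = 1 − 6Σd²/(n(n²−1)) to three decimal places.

-0.357

Ranks of variable 1: 7, 5, 3, 1, 6, 2, 4
Ranks of variable 2: 3, 6, 2, 7, 4, 5, 1
d = r₁ − r₂: 4, -1, 1, -6, 2, -3, 3
d²: 16, 1, 1, 36, 4, 9, 9; Σd² = 76
ρ = 1 − 6·76/(7·48) = 1 − 456/336 = -0.357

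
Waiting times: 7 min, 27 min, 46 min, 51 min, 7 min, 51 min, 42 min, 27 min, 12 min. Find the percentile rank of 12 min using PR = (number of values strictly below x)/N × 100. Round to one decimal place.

N = 9.
Strictly below 12: 2. Equal to 12: 1.
PR = 2/9 × 100 = 22.2

22.2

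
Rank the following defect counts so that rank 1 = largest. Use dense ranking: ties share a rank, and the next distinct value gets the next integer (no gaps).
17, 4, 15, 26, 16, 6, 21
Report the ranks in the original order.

3, 7, 5, 1, 4, 6, 2

Sorted (descending): 26, 21, 17, 16, 15, 6, 4
No ties — each value takes its position as its rank.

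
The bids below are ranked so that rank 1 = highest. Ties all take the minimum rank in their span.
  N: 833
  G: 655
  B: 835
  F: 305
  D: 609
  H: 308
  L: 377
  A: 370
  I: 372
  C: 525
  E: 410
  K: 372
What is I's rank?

Sorted (descending): 835, 833, 655, 609, 525, 410, 377, 372, 372, 370, 308, 305
The 2 values of 372 occupy positions 8–9 → each gets rank 8.
I has value 372 → rank 8.

8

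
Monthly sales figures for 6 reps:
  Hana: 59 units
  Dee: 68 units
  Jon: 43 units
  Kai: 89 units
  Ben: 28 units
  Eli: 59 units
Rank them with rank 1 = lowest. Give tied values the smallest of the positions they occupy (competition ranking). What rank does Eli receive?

Sorted (ascending): 28, 43, 59, 59, 68, 89
The 2 values of 59 occupy positions 3–4 → each gets rank 3.
Eli has value 59 units → rank 3.

3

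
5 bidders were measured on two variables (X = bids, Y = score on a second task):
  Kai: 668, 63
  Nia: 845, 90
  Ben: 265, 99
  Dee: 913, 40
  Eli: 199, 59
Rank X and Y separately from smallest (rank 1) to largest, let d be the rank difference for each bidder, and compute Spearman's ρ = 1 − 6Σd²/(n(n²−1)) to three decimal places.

-0.300

Ranks of variable 1: 3, 4, 2, 5, 1
Ranks of variable 2: 3, 4, 5, 1, 2
d = r₁ − r₂: 0, 0, -3, 4, -1
d²: 0, 0, 9, 16, 1; Σd² = 26
ρ = 1 − 6·26/(5·24) = 1 − 156/120 = -0.300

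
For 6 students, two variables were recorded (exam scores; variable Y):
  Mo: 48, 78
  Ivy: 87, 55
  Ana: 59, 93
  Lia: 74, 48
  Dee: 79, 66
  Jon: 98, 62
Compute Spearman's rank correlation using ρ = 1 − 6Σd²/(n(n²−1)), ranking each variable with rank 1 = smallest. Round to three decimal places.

-0.543

Ranks of variable 1: 1, 5, 2, 3, 4, 6
Ranks of variable 2: 5, 2, 6, 1, 4, 3
d = r₁ − r₂: -4, 3, -4, 2, 0, 3
d²: 16, 9, 16, 4, 0, 9; Σd² = 54
ρ = 1 − 6·54/(6·35) = 1 − 324/210 = -0.543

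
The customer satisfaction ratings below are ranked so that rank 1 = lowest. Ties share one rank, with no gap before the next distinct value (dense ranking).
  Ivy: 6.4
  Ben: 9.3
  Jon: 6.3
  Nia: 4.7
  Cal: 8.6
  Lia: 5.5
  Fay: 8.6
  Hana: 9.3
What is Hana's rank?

Sorted (ascending): 4.7, 5.5, 6.3, 6.4, 8.6, 8.6, 9.3, 9.3
The 2 values of 8.6 share dense rank 5.
The 2 values of 9.3 share dense rank 6.
Remaining distinct values take the next consecutive integers.
Hana has value 9.3 → rank 6.

6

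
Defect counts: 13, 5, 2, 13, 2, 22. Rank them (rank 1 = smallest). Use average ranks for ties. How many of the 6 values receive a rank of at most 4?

Sorted (ascending): 2, 2, 5, 13, 13, 22
The 2 values of 2 occupy positions 1–2 → average rank (1+2)/2 = 1.5.
The 2 values of 13 occupy positions 4–5 → average rank (4+5)/2 = 4.5.
Ranks ≤ 4: {1.5, 1.5, 3} → 3 values.

3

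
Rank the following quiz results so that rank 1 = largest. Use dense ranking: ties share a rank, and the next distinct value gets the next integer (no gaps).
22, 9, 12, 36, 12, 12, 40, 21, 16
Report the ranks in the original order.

Sorted (descending): 40, 36, 22, 21, 16, 12, 12, 12, 9
The 3 values of 12 share dense rank 6.
Remaining distinct values take the next consecutive integers.

3, 7, 6, 2, 6, 6, 1, 4, 5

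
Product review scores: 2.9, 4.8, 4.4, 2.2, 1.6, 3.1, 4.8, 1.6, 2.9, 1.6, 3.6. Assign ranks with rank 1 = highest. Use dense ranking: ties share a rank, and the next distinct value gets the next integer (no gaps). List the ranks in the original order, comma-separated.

5, 1, 2, 6, 7, 4, 1, 7, 5, 7, 3

Sorted (descending): 4.8, 4.8, 4.4, 3.6, 3.1, 2.9, 2.9, 2.2, 1.6, 1.6, 1.6
The 2 values of 4.8 share dense rank 1.
The 2 values of 2.9 share dense rank 5.
The 3 values of 1.6 share dense rank 7.
Remaining distinct values take the next consecutive integers.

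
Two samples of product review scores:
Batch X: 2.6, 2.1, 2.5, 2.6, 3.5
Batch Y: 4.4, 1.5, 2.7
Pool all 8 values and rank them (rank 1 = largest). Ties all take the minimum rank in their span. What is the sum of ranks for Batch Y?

12

Sorted (descending): 4.4, 3.5, 2.7, 2.6, 2.6, 2.5, 2.1, 1.5
The 2 values of 2.6 occupy positions 4–5 → each gets rank 4.
Batch Y values → pooled ranks: 4.4→1, 1.5→8, 2.7→3
Rank sum = 1 + 8 + 3 = 12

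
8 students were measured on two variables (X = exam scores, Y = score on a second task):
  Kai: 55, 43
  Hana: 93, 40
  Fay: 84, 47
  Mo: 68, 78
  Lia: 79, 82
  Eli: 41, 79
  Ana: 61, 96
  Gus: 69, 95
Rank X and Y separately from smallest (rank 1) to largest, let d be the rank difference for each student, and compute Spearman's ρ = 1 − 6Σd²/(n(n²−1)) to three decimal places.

Ranks of variable 1: 2, 8, 7, 4, 6, 1, 3, 5
Ranks of variable 2: 2, 1, 3, 4, 6, 5, 8, 7
d = r₁ − r₂: 0, 7, 4, 0, 0, -4, -5, -2
d²: 0, 49, 16, 0, 0, 16, 25, 4; Σd² = 110
ρ = 1 − 6·110/(8·63) = 1 − 660/504 = -0.310

-0.310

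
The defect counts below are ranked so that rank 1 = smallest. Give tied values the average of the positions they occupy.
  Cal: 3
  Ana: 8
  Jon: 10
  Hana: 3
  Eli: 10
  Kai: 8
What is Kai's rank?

Sorted (ascending): 3, 3, 8, 8, 10, 10
The 2 values of 3 occupy positions 1–2 → average rank (1+2)/2 = 1.5.
The 2 values of 8 occupy positions 3–4 → average rank (3+4)/2 = 3.5.
The 2 values of 10 occupy positions 5–6 → average rank (5+6)/2 = 5.5.
Kai has value 8 → rank 3.5.

3.5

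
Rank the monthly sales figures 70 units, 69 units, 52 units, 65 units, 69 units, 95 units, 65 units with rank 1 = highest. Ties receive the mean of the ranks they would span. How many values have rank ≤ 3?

Sorted (descending): 95, 70, 69, 69, 65, 65, 52
The 2 values of 69 occupy positions 3–4 → average rank (3+4)/2 = 3.5.
The 2 values of 65 occupy positions 5–6 → average rank (5+6)/2 = 5.5.
Ranks ≤ 3: {1, 2} → 2 values.

2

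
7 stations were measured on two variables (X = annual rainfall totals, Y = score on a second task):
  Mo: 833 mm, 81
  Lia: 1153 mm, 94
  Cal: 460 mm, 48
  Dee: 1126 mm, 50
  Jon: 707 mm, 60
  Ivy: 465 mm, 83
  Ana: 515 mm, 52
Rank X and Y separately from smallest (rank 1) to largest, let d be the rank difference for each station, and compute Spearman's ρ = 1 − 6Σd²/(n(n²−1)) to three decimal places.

Ranks of variable 1: 5, 7, 1, 6, 4, 2, 3
Ranks of variable 2: 5, 7, 1, 2, 4, 6, 3
d = r₁ − r₂: 0, 0, 0, 4, 0, -4, 0
d²: 0, 0, 0, 16, 0, 16, 0; Σd² = 32
ρ = 1 − 6·32/(7·48) = 1 − 192/336 = 0.429

0.429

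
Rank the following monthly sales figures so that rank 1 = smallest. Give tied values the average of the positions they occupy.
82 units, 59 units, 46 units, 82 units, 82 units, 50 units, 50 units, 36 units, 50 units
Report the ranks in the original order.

8, 6, 2, 8, 8, 4, 4, 1, 4

Sorted (ascending): 36, 46, 50, 50, 50, 59, 82, 82, 82
The 3 values of 50 occupy positions 3–5 → average rank 4.
The 3 values of 82 occupy positions 7–9 → average rank 8.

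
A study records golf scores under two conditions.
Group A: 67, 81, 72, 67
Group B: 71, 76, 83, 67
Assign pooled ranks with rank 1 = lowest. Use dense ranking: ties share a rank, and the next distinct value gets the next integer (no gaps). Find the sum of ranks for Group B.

Sorted (ascending): 67, 67, 67, 71, 72, 76, 81, 83
The 3 values of 67 share dense rank 1.
Remaining distinct values take the next consecutive integers.
Group B values → pooled ranks: 71→2, 76→4, 83→6, 67→1
Rank sum = 2 + 4 + 6 + 1 = 13

13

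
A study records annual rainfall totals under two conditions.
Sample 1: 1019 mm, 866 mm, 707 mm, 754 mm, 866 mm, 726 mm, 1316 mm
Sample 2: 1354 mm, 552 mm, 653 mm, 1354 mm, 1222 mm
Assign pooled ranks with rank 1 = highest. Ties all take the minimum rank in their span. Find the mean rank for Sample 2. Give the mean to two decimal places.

5.80

Sorted (descending): 1354, 1354, 1316, 1222, 1019, 866, 866, 754, 726, 707, 653, 552
The 2 values of 1354 occupy positions 1–2 → each gets rank 1.
The 2 values of 866 occupy positions 6–7 → each gets rank 6.
Sample 2 values → pooled ranks: 1354→1, 552→12, 653→11, 1354→1, 1222→4
Mean rank = (1 + 12 + 11 + 1 + 4) / 5 = 5.80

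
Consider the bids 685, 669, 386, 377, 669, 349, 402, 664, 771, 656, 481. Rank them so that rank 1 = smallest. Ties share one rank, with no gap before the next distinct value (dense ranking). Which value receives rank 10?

771

Sorted (ascending): 349, 377, 386, 402, 481, 656, 664, 669, 669, 685, 771
The 2 values of 669 share dense rank 8.
Remaining distinct values take the next consecutive integers.
Rank 10 → value 771.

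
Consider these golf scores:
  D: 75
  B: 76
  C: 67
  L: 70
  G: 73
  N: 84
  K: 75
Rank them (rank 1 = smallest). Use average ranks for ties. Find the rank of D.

4.5

Sorted (ascending): 67, 70, 73, 75, 75, 76, 84
The 2 values of 75 occupy positions 4–5 → average rank (4+5)/2 = 4.5.
D has value 75 → rank 4.5.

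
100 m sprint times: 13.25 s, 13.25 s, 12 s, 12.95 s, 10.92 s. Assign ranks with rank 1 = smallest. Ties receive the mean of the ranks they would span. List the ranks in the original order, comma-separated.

4.5, 4.5, 2, 3, 1

Sorted (ascending): 10.92, 12, 12.95, 13.25, 13.25
The 2 values of 13.25 occupy positions 4–5 → average rank (4+5)/2 = 4.5.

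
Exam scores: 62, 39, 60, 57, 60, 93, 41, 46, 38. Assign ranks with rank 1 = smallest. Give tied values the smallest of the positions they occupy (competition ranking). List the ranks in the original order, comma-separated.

Sorted (ascending): 38, 39, 41, 46, 57, 60, 60, 62, 93
The 2 values of 60 occupy positions 6–7 → each gets rank 6.

8, 2, 6, 5, 6, 9, 3, 4, 1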